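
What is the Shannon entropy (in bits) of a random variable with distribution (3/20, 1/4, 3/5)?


H = -sum(p_i * log2(p_i)). Terms: -(3/20)*log2(3/20) = 0.410545; -(1/4)*log2(1/4) = 0.500000; -(3/5)*log2(3/5) = 0.442179. H = 0.410545 + 0.500000 + 0.442179 = 1.3527

1.3527 bits


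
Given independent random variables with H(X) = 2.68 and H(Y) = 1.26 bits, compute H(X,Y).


For independent variables, H(X,Y) = H(X) + H(Y) = 2.68 + 1.26 = 3.94

3.94 bits


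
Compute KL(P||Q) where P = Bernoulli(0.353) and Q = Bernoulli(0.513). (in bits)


KL = p*log2(p/q) + (1-p)*log2((1-p)/(1-q)) = 0.353*log2(0.353/0.513) + 0.647*log2(0.647/0.487) = 0.0748

0.0748 bits


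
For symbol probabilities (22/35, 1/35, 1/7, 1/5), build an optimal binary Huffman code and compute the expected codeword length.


Huffman construction (repeatedly merge the two least-probable nodes; each merge adds 1 bit to every symbol beneath it): 1/35 + 1/7 = 6/35; 6/35 + 1/5 = 13/35; 13/35 + 22/35 = 1. Resulting codeword lengths (in the order the probabilities were given): (1, 3, 3, 2). L_avg = sum(p_i * l_i) = 22/35*1 + 1/35*3 + 1/7*3 + 1/5*2 = 54/35 = 1.5429

1.5429 bits


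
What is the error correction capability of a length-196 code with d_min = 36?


Correction capability = floor((d-1)/2) = floor((36-1)/2) = 17

17 errors


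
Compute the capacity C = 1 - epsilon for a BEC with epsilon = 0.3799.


C = 1 - epsilon = 1 - 0.3799 = 0.6201

0.6201 bits


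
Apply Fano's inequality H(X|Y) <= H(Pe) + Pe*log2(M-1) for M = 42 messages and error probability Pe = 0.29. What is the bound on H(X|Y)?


H(Pe) = -Pe*log2(Pe) - (1-Pe)*log2(1-Pe) = -0.29*log2(0.29) - 0.71*log2(0.71) = 0.517904 + 0.350817 = 0.8687. Pe*log2(M-1) = 0.29*log2(41) = 1.553690. Bound = H(Pe) + Pe*log2(M-1) = 0.517904 + 0.350817 + 1.553690 = 2.4224

2.4224 bits


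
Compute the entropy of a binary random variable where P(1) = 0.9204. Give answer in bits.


H = -p*log2(p) - (1-p)*log2(1-p). -0.9204*log2(0.9204) = 0.110142; -0.0796*log2(0.0796) = 0.290627. H = 0.110142 + 0.290627 = 0.4008

0.4008 bits


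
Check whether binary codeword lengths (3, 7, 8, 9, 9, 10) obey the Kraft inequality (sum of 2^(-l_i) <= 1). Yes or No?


Kraft sum = sum(2^(-l_i)) = 0.1416, need <= 1. Result: satisfied (a binary prefix-free code with these lengths exists)

Yes


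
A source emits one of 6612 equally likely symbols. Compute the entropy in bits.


H = log2(n) = log2(6612) = 12.6909

12.6909 bits


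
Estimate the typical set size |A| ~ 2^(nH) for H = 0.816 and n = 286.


log2|A_typical| = nH = 286 * 0.816 = 233.376, so |A_typical| ~ 2^233.376 = 1.791e+70

1.791e+70


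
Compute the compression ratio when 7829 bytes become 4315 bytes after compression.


Ratio = original / compressed = 7829 / 4315 = 1.8144

1.8144


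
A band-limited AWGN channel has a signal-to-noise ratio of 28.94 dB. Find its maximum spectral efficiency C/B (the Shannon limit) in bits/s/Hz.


SNR_linear = 10^(28.94/10) = 783.4296; C/B = log2(1 + SNR_linear) = log2(1 + 783.4296) = 9.6155

9.6155 bits/s/Hz


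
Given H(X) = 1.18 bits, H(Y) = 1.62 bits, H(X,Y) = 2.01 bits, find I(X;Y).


I(X;Y) = H(X) + H(Y) - H(X,Y) = 1.18 + 1.62 - 2.01 = 0.79

0.79 bits


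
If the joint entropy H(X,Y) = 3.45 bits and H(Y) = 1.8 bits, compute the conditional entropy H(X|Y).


H(X|Y) = H(X,Y) - H(Y) = 3.45 - 1.8 = 1.65

1.65 bits


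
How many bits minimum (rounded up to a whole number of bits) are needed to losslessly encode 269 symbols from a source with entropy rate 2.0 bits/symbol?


Minimum bits >= n * H = 269 * 2.0 = 538.0, rounded up to a whole number of bits = 538

538 bits


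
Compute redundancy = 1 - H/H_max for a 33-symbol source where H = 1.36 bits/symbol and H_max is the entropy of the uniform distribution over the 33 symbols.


H_max = log2(K) = log2(33) = 5.0444 bits/symbol. Redundancy = 1 - H/H_max = 1 - 1.36/5.0444 = 1 - 0.2696 = 0.7304

0.7304


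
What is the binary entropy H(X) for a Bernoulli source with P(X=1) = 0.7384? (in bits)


H = -p*log2(p) - (1-p)*log2(1-p). -0.7384*log2(0.7384) = 0.323069; -0.2616*log2(0.2616) = 0.506082. H = 0.323069 + 0.506082 = 0.8292

0.8292 bits


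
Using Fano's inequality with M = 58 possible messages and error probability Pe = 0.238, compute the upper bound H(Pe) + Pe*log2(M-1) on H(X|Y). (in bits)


H(Pe) = -Pe*log2(Pe) - (1-Pe)*log2(1-Pe) = -0.238*log2(0.238) - 0.762*log2(0.762) = 0.492890 + 0.298808 = 0.7917. Pe*log2(M-1) = 0.238*log2(57) = 1.388228. Bound = H(Pe) + Pe*log2(M-1) = 0.492890 + 0.298808 + 1.388228 = 2.1799

2.1799 bits


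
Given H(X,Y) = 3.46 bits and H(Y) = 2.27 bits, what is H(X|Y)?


H(X|Y) = H(X,Y) - H(Y) = 3.46 - 2.27 = 1.19

1.19 bits


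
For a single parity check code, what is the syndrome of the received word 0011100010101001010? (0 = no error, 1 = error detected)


Syndrome = XOR of all bits = 0 XOR 0 XOR 1 XOR 1 XOR 1 XOR 0 XOR 0 XOR 0 XOR 1 XOR 0 XOR 1 XOR 0 XOR 1 XOR 0 XOR 0 XOR 1 XOR 0 XOR 1 XOR 0 = 0

0


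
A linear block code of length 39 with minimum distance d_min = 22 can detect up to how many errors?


Detection capability = d_min - 1 = 22 - 1 = 21

21 errors


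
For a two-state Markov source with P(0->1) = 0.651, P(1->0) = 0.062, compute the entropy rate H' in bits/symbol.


Stationary distribution: pi_0 = p10/(p01+p10) = 0.087, pi_1 = 0.913. Entropy rate H' = pi_0*H(p01) + pi_1*H(p10) = 0.087*0.9332 + 0.913*0.3353 = 0.3873

0.3873 bits/symbol


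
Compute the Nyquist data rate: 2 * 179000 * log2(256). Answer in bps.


Rate = 2 * B * log2(M) = 2 * 179000 * 8.0 = 2864000.0

2864000.0 bps


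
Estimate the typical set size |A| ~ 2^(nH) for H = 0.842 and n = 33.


log2|A_typical| = nH = 33 * 0.842 = 27.786, so |A_typical| ~ 2^27.786 = 2.314e+08

2.314e+08


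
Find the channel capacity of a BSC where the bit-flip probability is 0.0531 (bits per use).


H(p) = -p*log2(p) - (1-p)*log2(1-p) = -0.0531*log2(0.0531) - 0.9469*log2(0.9469) = 0.224886 + 0.074536 = 0.2994. C = 1 - H(p) = 1 - 0.2994 = 0.7006

0.7006 bits


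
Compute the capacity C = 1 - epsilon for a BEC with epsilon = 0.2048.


C = 1 - epsilon = 1 - 0.2048 = 0.7952

0.7952 bits


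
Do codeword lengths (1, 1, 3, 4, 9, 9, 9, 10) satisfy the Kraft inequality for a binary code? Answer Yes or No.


Kraft sum = sum(2^(-l_i)) = 1.1943, need <= 1. Result: violated (a binary prefix-free code with these lengths cannot exist)

No


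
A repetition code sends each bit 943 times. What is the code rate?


Rate = k/n = 1/943

1/943


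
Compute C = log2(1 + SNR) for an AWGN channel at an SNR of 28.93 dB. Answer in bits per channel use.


SNR_linear = 10^(28.93/10) = 781.6278; C = log2(1 + SNR_linear) = log2(1 + 781.6278) = 9.6122

9.6122 bits/channel use


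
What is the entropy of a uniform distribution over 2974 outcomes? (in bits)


H = log2(n) = log2(2974) = 11.5382

11.5382 bits


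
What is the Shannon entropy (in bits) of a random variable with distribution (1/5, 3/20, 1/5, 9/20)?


H = -sum(p_i * log2(p_i)). Terms: -(1/5)*log2(1/5) = 0.464386; -(3/20)*log2(3/20) = 0.410545; -(1/5)*log2(1/5) = 0.464386; -(9/20)*log2(9/20) = 0.518401. H = 0.464386 + 0.410545 + 0.464386 + 0.518401 = 1.8577

1.8577 bits


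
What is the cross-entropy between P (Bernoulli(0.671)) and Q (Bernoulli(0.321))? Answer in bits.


H(P,Q) = -p*log2(q) - (1-p)*log2(1-q). -0.671*log2(0.321) = 1.100007; -0.329*log2(0.679) = 0.183752. H(P,Q) = 1.100007 + 0.183752 = 1.2838

1.2838 bits


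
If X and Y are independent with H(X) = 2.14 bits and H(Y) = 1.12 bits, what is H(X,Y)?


For independent variables, H(X,Y) = H(X) + H(Y) = 2.14 + 1.12 = 3.26

3.26 bits


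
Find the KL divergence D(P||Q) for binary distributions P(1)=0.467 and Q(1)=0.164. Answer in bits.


KL = p*log2(p/q) + (1-p)*log2((1-p)/(1-q)) = 0.467*log2(0.467/0.164) + 0.533*log2(0.533/0.836) = 0.3589

0.3589 bits


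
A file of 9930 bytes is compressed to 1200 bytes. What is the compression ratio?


Ratio = original / compressed = 9930 / 1200 = 8.275

8.275


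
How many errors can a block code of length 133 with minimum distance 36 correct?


Correction capability = floor((d-1)/2) = floor((36-1)/2) = 17

17 errors


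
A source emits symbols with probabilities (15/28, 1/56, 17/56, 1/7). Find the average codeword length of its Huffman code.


Huffman construction (repeatedly merge the two least-probable nodes; each merge adds 1 bit to every symbol beneath it): 1/56 + 1/7 = 9/56; 9/56 + 17/56 = 13/28; 13/28 + 15/28 = 1. Resulting codeword lengths (in the order the probabilities were given): (1, 3, 2, 3). L_avg = sum(p_i * l_i) = 15/28*1 + 1/56*3 + 17/56*2 + 1/7*3 = 13/8 = 1.625

1.625 bits


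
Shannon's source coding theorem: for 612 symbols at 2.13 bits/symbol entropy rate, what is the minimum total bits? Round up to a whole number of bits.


Minimum bits >= n * H = 612 * 2.13 = 1303.56, rounded up to a whole number of bits = 1304

1304 bits


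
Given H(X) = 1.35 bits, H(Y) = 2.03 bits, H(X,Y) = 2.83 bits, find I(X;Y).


I(X;Y) = H(X) + H(Y) - H(X,Y) = 1.35 + 2.03 - 2.83 = 0.55

0.55 bits


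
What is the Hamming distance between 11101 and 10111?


Count differing positions: . ^ . ^ . = 2 differences

2


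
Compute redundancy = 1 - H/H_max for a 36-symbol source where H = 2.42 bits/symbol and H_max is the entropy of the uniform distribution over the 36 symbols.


H_max = log2(K) = log2(36) = 5.1699 bits/symbol. Redundancy = 1 - H/H_max = 1 - 2.42/5.1699 = 1 - 0.4681 = 0.5319

0.5319


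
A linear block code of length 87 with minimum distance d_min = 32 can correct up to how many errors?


Correction capability = floor((d-1)/2) = floor((32-1)/2) = 15

15 errors


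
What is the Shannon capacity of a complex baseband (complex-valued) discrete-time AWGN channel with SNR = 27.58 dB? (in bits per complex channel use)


SNR_linear = 10^(27.58/10) = 572.796; C = log2(1 + SNR_linear) = log2(1 + 572.796) = 9.1644

9.1644 bits/channel use


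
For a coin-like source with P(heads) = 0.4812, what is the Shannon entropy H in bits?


H = -p*log2(p) - (1-p)*log2(1-p). -0.4812*log2(0.4812) = 0.507806; -0.5188*log2(0.5188) = 0.491174. H = 0.507806 + 0.491174 = 0.999

0.999 bits


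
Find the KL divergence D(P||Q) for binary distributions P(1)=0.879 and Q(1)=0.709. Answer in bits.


KL = p*log2(p/q) + (1-p)*log2((1-p)/(1-q)) = 0.879*log2(0.879/0.709) + 0.121*log2(0.121/0.291) = 0.1194

0.1194 bits


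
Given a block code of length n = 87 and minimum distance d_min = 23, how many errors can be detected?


Detection capability = d_min - 1 = 23 - 1 = 22

22 errors


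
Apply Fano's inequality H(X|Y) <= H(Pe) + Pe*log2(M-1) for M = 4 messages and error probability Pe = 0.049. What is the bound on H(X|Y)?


H(Pe) = -Pe*log2(Pe) - (1-Pe)*log2(1-Pe) = -0.049*log2(0.049) - 0.951*log2(0.951) = 0.213203 + 0.068931 = 0.2821. Pe*log2(M-1) = 0.049*log2(3) = 0.077663. Bound = H(Pe) + Pe*log2(M-1) = 0.213203 + 0.068931 + 0.077663 = 0.3598

0.3598 bits


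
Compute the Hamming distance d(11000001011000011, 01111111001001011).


Count differing positions: ^ . ^ ^ ^ ^ ^ . . ^ . . . ^ . . . = 8 differences

8


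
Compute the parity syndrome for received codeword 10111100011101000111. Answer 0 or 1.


Syndrome = XOR of all bits = 1 XOR 0 XOR 1 XOR 1 XOR 1 XOR 1 XOR 0 XOR 0 XOR 0 XOR 1 XOR 1 XOR 1 XOR 0 XOR 1 XOR 0 XOR 0 XOR 0 XOR 1 XOR 1 XOR 1 = 0

0


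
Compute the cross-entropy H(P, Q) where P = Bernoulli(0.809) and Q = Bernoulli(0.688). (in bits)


H(P,Q) = -p*log2(q) - (1-p)*log2(1-q). -0.809*log2(0.688) = 0.436471; -0.191*log2(0.312) = 0.320953. H(P,Q) = 0.436471 + 0.320953 = 0.7574

0.7574 bits


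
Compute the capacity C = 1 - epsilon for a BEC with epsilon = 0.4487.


C = 1 - epsilon = 1 - 0.4487 = 0.5513

0.5513 bits


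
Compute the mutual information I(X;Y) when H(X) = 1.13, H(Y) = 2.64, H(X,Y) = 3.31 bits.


I(X;Y) = H(X) + H(Y) - H(X,Y) = 1.13 + 2.64 - 3.31 = 0.46

0.46 bits


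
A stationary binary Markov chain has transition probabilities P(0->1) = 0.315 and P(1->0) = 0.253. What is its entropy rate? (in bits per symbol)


Stationary distribution: pi_0 = p10/(p01+p10) = 0.4454, pi_1 = 0.5546. Entropy rate H' = pi_0*H(p01) + pi_1*H(p10) = 0.4454*0.8989 + 0.5546*0.816 = 0.8529

0.8529 bits/symbol


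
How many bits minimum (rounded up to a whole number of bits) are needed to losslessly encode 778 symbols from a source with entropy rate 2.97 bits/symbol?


Minimum bits >= n * H = 778 * 2.97 = 2310.66, rounded up to a whole number of bits = 2311

2311 bits


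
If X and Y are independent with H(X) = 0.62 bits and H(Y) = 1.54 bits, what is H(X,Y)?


For independent variables, H(X,Y) = H(X) + H(Y) = 0.62 + 1.54 = 2.16

2.16 bits


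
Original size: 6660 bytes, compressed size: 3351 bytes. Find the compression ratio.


Ratio = original / compressed = 6660 / 3351 = 1.9875

1.9875


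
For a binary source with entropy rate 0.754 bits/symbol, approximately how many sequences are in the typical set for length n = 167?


log2|A_typical| = nH = 167 * 0.754 = 125.918, so |A_typical| ~ 2^125.918 = 8.037e+37

8.037e+37


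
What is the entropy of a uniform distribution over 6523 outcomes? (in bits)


H = log2(n) = log2(6523) = 12.6713

12.6713 bits


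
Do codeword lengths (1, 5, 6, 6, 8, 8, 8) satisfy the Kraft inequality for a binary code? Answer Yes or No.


Kraft sum = sum(2^(-l_i)) = 0.5742, need <= 1. Result: satisfied (a binary prefix-free code with these lengths exists)

Yes


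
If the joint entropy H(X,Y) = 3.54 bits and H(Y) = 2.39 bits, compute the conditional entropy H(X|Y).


H(X|Y) = H(X,Y) - H(Y) = 3.54 - 2.39 = 1.15

1.15 bits


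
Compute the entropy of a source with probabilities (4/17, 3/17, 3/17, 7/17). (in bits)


H = -sum(p_i * log2(p_i)). Terms: -(4/17)*log2(4/17) = 0.491168; -(3/17)*log2(3/17) = 0.441618; -(3/17)*log2(3/17) = 0.441618; -(7/17)*log2(7/17) = 0.527103. H = 0.491168 + 0.441618 + 0.441618 + 0.527103 = 1.9015

1.9015 bits


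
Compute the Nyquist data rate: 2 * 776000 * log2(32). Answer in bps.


Rate = 2 * B * log2(M) = 2 * 776000 * 5.0 = 7760000.0

7760000.0 bps


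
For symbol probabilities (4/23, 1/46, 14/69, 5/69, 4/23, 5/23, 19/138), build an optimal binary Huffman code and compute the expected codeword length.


Huffman construction (repeatedly merge the two least-probable nodes; each merge adds 1 bit to every symbol beneath it): 1/46 + 5/69 = 13/138; 13/138 + 19/138 = 16/69; 4/23 + 4/23 = 8/23; 14/69 + 5/23 = 29/69; 16/69 + 8/23 = 40/69; 29/69 + 40/69 = 1. Resulting codeword lengths (in the order the probabilities were given): (3, 4, 2, 4, 3, 2, 3). L_avg = sum(p_i * l_i) = 4/23*3 + 1/46*4 + 14/69*2 + 5/69*4 + 4/23*3 + 5/23*2 + 19/138*3 = 123/46 = 2.6739

2.6739 bits


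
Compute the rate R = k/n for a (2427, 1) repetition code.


Rate = k/n = 1/2427

1/2427


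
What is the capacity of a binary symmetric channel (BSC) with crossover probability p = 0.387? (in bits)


H(p) = -p*log2(p) - (1-p)*log2(1-p) = -0.387*log2(0.387) - 0.613*log2(0.613) = 0.530033 + 0.432803 = 0.9628. C = 1 - H(p) = 1 - 0.9628 = 0.0372

0.0372 bits


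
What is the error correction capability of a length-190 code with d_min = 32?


Correction capability = floor((d-1)/2) = floor((32-1)/2) = 15

15 errors


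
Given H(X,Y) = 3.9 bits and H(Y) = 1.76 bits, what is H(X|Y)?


H(X|Y) = H(X,Y) - H(Y) = 3.9 - 1.76 = 2.14

2.14 bits


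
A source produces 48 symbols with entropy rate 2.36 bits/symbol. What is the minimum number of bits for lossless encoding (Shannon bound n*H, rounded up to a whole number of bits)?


Minimum bits >= n * H = 48 * 2.36 = 113.28, rounded up to a whole number of bits = 114

114 bits


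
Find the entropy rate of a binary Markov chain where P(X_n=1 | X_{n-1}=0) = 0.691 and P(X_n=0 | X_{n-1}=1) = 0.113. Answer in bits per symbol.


Stationary distribution: pi_0 = p10/(p01+p10) = 0.1405, pi_1 = 0.8595. Entropy rate H' = pi_0*H(p01) + pi_1*H(p10) = 0.1405*0.892 + 0.8595*0.5089 = 0.5627

0.5627 bits/symbol


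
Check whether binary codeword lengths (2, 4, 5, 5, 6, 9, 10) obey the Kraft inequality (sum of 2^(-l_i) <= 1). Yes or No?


Kraft sum = sum(2^(-l_i)) = 0.3936, need <= 1. Result: satisfied (a binary prefix-free code with these lengths exists)

Yes


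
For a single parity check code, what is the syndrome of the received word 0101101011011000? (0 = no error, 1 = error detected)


Syndrome = XOR of all bits = 0 XOR 1 XOR 0 XOR 1 XOR 1 XOR 0 XOR 1 XOR 0 XOR 1 XOR 1 XOR 0 XOR 1 XOR 1 XOR 0 XOR 0 XOR 0 = 0

0


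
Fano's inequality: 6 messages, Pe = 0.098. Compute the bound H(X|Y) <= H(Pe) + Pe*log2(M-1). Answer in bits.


H(Pe) = -Pe*log2(Pe) - (1-Pe)*log2(1-Pe) = -0.098*log2(0.098) - 0.902*log2(0.902) = 0.328405 + 0.134218 = 0.4626. Pe*log2(M-1) = 0.098*log2(5) = 0.227549. Bound = H(Pe) + Pe*log2(M-1) = 0.328405 + 0.134218 + 0.227549 = 0.6902

0.6902 bits


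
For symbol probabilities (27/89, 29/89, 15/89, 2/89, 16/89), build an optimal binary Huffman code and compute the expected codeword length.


Huffman construction (repeatedly merge the two least-probable nodes; each merge adds 1 bit to every symbol beneath it): 2/89 + 15/89 = 17/89; 16/89 + 17/89 = 33/89; 27/89 + 29/89 = 56/89; 33/89 + 56/89 = 1. Resulting codeword lengths (in the order the probabilities were given): (2, 2, 3, 3, 2). L_avg = sum(p_i * l_i) = 27/89*2 + 29/89*2 + 15/89*3 + 2/89*3 + 16/89*2 = 195/89 = 2.191

2.191 bits


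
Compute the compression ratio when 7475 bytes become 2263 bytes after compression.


Ratio = original / compressed = 7475 / 2263 = 3.3031

3.3031


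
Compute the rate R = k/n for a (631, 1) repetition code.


Rate = k/n = 1/631

1/631


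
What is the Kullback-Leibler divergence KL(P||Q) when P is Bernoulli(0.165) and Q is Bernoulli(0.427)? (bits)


KL = p*log2(p/q) + (1-p)*log2((1-p)/(1-q)) = 0.165*log2(0.165/0.427) + 0.835*log2(0.835/0.573) = 0.2273

0.2273 bits


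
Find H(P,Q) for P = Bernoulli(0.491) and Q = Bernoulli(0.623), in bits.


H(P,Q) = -p*log2(q) - (1-p)*log2(1-q). -0.491*log2(0.623) = 0.335204; -0.509*log2(0.377) = 0.716348. H(P,Q) = 0.335204 + 0.716348 = 1.0516

1.0516 bits


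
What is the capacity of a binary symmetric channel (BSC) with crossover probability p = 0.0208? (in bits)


H(p) = -p*log2(p) - (1-p)*log2(1-p) = -0.0208*log2(0.0208) - 0.9792*log2(0.9792) = 0.116215 + 0.029694 = 0.1459. C = 1 - H(p) = 1 - 0.1459 = 0.8541

0.8541 bits


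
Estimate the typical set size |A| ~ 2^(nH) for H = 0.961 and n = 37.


log2|A_typical| = nH = 37 * 0.961 = 35.557, so |A_typical| ~ 2^35.557 = 5.055e+10

5.055e+10


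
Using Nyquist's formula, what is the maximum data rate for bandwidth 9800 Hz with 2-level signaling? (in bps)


Rate = 2 * B * log2(M) = 2 * 9800 * 1.0 = 19600.0

19600.0 bps


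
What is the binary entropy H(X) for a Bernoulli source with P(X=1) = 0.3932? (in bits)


H = -p*log2(p) - (1-p)*log2(1-p). -0.3932*log2(0.3932) = 0.529509; -0.6068*log2(0.6068) = 0.437325. H = 0.529509 + 0.437325 = 0.9668

0.9668 bits


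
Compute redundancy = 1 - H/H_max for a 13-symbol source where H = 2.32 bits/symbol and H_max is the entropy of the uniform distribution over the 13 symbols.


H_max = log2(K) = log2(13) = 3.7004 bits/symbol. Redundancy = 1 - H/H_max = 1 - 2.32/3.7004 = 1 - 0.627 = 0.373

0.373


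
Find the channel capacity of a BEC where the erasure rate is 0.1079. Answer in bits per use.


C = 1 - epsilon = 1 - 0.1079 = 0.8921

0.8921 bits


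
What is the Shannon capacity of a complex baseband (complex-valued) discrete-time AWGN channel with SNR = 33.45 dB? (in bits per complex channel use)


SNR_linear = 10^(33.45/10) = 2213.0947; C = log2(1 + SNR_linear) = log2(1 + 2213.0947) = 11.1125

11.1125 bits/channel use


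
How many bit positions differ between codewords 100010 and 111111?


Count differing positions: . ^ ^ ^ . ^ = 4 differences

4


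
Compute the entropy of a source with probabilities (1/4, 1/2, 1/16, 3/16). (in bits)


H = -sum(p_i * log2(p_i)). Terms: -(1/4)*log2(1/4) = 0.500000; -(1/2)*log2(1/2) = 0.500000; -(1/16)*log2(1/16) = 0.250000; -(3/16)*log2(3/16) = 0.452820. H = 0.500000 + 0.500000 + 0.250000 + 0.452820 = 1.7028

1.7028 bits


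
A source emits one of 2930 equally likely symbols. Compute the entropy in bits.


H = log2(n) = log2(2930) = 11.5167

11.5167 bits


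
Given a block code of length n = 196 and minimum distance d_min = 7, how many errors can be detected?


Detection capability = d_min - 1 = 7 - 1 = 6

6 errors


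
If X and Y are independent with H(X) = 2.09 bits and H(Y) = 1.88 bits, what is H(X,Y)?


For independent variables, H(X,Y) = H(X) + H(Y) = 2.09 + 1.88 = 3.97

3.97 bits


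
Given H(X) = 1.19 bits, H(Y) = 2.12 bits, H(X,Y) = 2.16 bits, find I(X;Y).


I(X;Y) = H(X) + H(Y) - H(X,Y) = 1.19 + 2.12 - 2.16 = 1.15

1.15 bits


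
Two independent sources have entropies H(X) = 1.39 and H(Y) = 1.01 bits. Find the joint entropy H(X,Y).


For independent variables, H(X,Y) = H(X) + H(Y) = 1.39 + 1.01 = 2.4

2.4 bits


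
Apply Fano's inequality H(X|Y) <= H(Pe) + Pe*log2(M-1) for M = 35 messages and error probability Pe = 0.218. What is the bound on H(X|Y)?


H(Pe) = -Pe*log2(Pe) - (1-Pe)*log2(1-Pe) = -0.218*log2(0.218) - 0.782*log2(0.782) = 0.479077 + 0.277422 = 0.7565. Pe*log2(M-1) = 0.218*log2(34) = 1.109067. Bound = H(Pe) + Pe*log2(M-1) = 0.479077 + 0.277422 + 1.109067 = 1.8656

1.8656 bits


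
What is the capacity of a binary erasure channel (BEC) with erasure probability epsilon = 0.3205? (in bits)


C = 1 - epsilon = 1 - 0.3205 = 0.6795

0.6795 bits


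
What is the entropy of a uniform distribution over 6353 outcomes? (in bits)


H = log2(n) = log2(6353) = 12.6332

12.6332 bits


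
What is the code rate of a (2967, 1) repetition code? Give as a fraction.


Rate = k/n = 1/2967

1/2967


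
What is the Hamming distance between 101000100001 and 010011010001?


Count differing positions: ^ ^ ^ . ^ ^ ^ ^ . . . . = 7 differences

7


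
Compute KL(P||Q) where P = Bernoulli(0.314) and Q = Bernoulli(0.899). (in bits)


KL = p*log2(p/q) + (1-p)*log2((1-p)/(1-q)) = 0.314*log2(0.314/0.899) + 0.686*log2(0.686/0.101) = 1.4195

1.4195 bits


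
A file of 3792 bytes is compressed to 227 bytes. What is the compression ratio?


Ratio = original / compressed = 3792 / 227 = 16.7048

16.7048


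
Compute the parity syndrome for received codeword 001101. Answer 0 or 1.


Syndrome = XOR of all bits = 0 XOR 0 XOR 1 XOR 1 XOR 0 XOR 1 = 1

1


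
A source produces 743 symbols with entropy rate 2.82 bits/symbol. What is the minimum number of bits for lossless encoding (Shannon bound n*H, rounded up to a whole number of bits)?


Minimum bits >= n * H = 743 * 2.82 = 2095.26, rounded up to a whole number of bits = 2096

2096 bits


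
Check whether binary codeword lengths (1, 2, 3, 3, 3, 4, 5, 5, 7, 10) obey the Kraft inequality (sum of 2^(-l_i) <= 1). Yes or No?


Kraft sum = sum(2^(-l_i)) = 1.2588, need <= 1. Result: violated (a binary prefix-free code with these lengths cannot exist)

No


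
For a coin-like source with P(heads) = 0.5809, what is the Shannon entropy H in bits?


H = -p*log2(p) - (1-p)*log2(1-p). -0.5809*log2(0.5809) = 0.455215; -0.4191*log2(0.4191) = 0.525817. H = 0.455215 + 0.525817 = 0.981

0.981 bits


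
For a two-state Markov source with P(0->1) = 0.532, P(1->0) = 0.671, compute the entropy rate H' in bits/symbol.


Stationary distribution: pi_0 = p10/(p01+p10) = 0.5578, pi_1 = 0.4422. Entropy rate H' = pi_0*H(p01) + pi_1*H(p10) = 0.5578*0.997 + 0.4422*0.9139 = 0.9603

0.9603 bits/symbol


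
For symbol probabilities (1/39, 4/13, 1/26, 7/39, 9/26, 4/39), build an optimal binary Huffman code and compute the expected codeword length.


Huffman construction (repeatedly merge the two least-probable nodes; each merge adds 1 bit to every symbol beneath it): 1/39 + 1/26 = 5/78; 5/78 + 4/39 = 1/6; 1/6 + 7/39 = 9/26; 4/13 + 9/26 = 17/26; 9/26 + 17/26 = 1. Resulting codeword lengths (in the order the probabilities were given): (4, 2, 4, 2, 2, 3). L_avg = sum(p_i * l_i) = 1/39*4 + 4/13*2 + 1/26*4 + 7/39*2 + 9/26*2 + 4/39*3 = 29/13 = 2.2308

2.2308 bits


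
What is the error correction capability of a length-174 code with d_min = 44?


Correction capability = floor((d-1)/2) = floor((44-1)/2) = 21

21 errors


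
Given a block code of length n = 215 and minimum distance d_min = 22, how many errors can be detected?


Detection capability = d_min - 1 = 22 - 1 = 21

21 errors


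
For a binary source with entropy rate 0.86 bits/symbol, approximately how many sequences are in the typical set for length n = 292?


log2|A_typical| = nH = 292 * 0.86 = 251.12, so |A_typical| ~ 2^251.12 = 3.932e+75

3.932e+75


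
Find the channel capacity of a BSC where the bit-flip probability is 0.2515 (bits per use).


H(p) = -p*log2(p) - (1-p)*log2(1-p) = -0.2515*log2(0.2515) - 0.7485*log2(0.7485) = 0.500829 + 0.312817 = 0.8136. C = 1 - H(p) = 1 - 0.8136 = 0.1864

0.1864 bits


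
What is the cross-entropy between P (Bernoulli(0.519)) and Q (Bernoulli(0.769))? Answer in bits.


H(P,Q) = -p*log2(q) - (1-p)*log2(1-q). -0.519*log2(0.769) = 0.196672; -0.481*log2(0.231) = 1.016851. H(P,Q) = 0.196672 + 1.016851 = 1.2135

1.2135 bits


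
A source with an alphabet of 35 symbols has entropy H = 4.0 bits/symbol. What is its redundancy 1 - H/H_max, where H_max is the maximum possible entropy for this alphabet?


H_max = log2(K) = log2(35) = 5.1293 bits/symbol. Redundancy = 1 - H/H_max = 1 - 4.0/5.1293 = 1 - 0.7798 = 0.2202

0.2202


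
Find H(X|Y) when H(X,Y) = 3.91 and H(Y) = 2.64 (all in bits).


H(X|Y) = H(X,Y) - H(Y) = 3.91 - 2.64 = 1.27

1.27 bits


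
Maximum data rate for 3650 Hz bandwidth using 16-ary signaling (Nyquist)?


Rate = 2 * B * log2(M) = 2 * 3650 * 4.0 = 29200.0

29200.0 bps


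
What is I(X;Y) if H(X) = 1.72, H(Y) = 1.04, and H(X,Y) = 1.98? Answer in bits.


I(X;Y) = H(X) + H(Y) - H(X,Y) = 1.72 + 1.04 - 1.98 = 0.78

0.78 bits


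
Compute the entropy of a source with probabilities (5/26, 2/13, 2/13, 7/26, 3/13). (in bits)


H = -sum(p_i * log2(p_i)). Terms: -(5/26)*log2(5/26) = 0.457406; -(2/13)*log2(2/13) = 0.415452; -(2/13)*log2(2/13) = 0.415452; -(7/26)*log2(7/26) = 0.509677; -(3/13)*log2(3/13) = 0.488187. H = 0.457406 + 0.415452 + 0.415452 + 0.509677 + 0.488187 = 2.2862

2.2862 bits


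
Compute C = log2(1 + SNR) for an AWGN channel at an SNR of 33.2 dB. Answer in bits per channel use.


SNR_linear = 10^(33.2/10) = 2089.2961; C = log2(1 + SNR_linear) = log2(1 + 2089.2961) = 11.0295

11.0295 bits/channel use


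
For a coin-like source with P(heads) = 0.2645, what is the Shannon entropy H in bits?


H = -p*log2(p) - (1-p)*log2(1-p). -0.2645*log2(0.2645) = 0.507486; -0.7355*log2(0.7355) = 0.325976. H = 0.507486 + 0.325976 = 0.8335

0.8335 bits


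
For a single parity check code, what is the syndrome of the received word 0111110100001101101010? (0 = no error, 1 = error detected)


Syndrome = XOR of all bits = 0 XOR 1 XOR 1 XOR 1 XOR 1 XOR 1 XOR 0 XOR 1 XOR 0 XOR 0 XOR 0 XOR 0 XOR 1 XOR 1 XOR 0 XOR 1 XOR 1 XOR 0 XOR 1 XOR 0 XOR 1 XOR 0 = 0

0


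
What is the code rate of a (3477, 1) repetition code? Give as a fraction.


Rate = k/n = 1/3477

1/3477


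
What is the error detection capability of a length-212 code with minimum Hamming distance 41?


Detection capability = d_min - 1 = 41 - 1 = 40

40 errors


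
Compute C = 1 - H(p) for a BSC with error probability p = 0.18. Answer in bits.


H(p) = -p*log2(p) - (1-p)*log2(1-p) = -0.18*log2(0.18) - 0.82*log2(0.82) = 0.445308 + 0.234769 = 0.6801. C = 1 - H(p) = 1 - 0.6801 = 0.3199

0.3199 bits


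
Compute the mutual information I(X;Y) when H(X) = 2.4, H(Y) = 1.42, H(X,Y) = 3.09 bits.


I(X;Y) = H(X) + H(Y) - H(X,Y) = 2.4 + 1.42 - 3.09 = 0.73

0.73 bits


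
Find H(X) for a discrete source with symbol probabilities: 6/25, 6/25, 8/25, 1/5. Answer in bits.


H = -sum(p_i * log2(p_i)). Terms: -(6/25)*log2(6/25) = 0.494134; -(6/25)*log2(6/25) = 0.494134; -(8/25)*log2(8/25) = 0.526034; -(1/5)*log2(1/5) = 0.464386. H = 0.494134 + 0.494134 + 0.526034 + 0.464386 = 1.9787

1.9787 bits


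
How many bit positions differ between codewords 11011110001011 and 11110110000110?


Count differing positions: . . ^ . ^ . . . . . ^ ^ . ^ = 5 differences

5


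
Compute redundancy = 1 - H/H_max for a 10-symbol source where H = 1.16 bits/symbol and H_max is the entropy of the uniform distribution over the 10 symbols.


H_max = log2(K) = log2(10) = 3.3219 bits/symbol. Redundancy = 1 - H/H_max = 1 - 1.16/3.3219 = 1 - 0.3492 = 0.6508

0.6508


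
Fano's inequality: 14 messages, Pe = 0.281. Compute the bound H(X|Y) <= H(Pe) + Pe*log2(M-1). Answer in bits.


H(Pe) = -Pe*log2(Pe) - (1-Pe)*log2(1-Pe) = -0.281*log2(0.281) - 0.719*log2(0.719) = 0.514612 + 0.342198 = 0.8568. Pe*log2(M-1) = 0.281*log2(13) = 1.039824. Bound = H(Pe) + Pe*log2(M-1) = 0.514612 + 0.342198 + 1.039824 = 1.8966

1.8966 bits


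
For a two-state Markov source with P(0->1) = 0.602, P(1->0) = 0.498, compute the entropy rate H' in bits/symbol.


Stationary distribution: pi_0 = p10/(p01+p10) = 0.4527, pi_1 = 0.5473. Entropy rate H' = pi_0*H(p01) + pi_1*H(p10) = 0.4527*0.9698 + 0.5473*1.0 = 0.9863

0.9863 bits/symbol


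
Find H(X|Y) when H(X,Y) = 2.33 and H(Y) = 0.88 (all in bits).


H(X|Y) = H(X,Y) - H(Y) = 2.33 - 0.88 = 1.45

1.45 bits


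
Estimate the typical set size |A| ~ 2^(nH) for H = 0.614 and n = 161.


log2|A_typical| = nH = 161 * 0.614 = 98.854, so |A_typical| ~ 2^98.854 = 5.728e+29

5.728e+29


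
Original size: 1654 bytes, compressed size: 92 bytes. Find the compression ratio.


Ratio = original / compressed = 1654 / 92 = 17.9783

17.9783


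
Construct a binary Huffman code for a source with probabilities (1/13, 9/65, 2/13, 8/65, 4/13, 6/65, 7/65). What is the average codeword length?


Huffman construction (repeatedly merge the two least-probable nodes; each merge adds 1 bit to every symbol beneath it): 1/13 + 6/65 = 11/65; 7/65 + 8/65 = 3/13; 9/65 + 2/13 = 19/65; 11/65 + 3/13 = 2/5; 19/65 + 4/13 = 3/5; 2/5 + 3/5 = 1. Resulting codeword lengths (in the order the probabilities were given): (3, 3, 3, 3, 2, 3, 3). L_avg = sum(p_i * l_i) = 1/13*3 + 9/65*3 + 2/13*3 + 8/65*3 + 4/13*2 + 6/65*3 + 7/65*3 = 35/13 = 2.6923

2.6923 bits


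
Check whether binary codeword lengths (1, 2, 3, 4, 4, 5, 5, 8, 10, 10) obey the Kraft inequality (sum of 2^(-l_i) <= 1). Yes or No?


Kraft sum = sum(2^(-l_i)) = 1.0684, need <= 1. Result: violated (a binary prefix-free code with these lengths cannot exist)

No


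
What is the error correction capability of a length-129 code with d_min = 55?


Correction capability = floor((d-1)/2) = floor((55-1)/2) = 27

27 errors


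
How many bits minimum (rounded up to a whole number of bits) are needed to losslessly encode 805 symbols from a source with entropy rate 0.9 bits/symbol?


Minimum bits >= n * H = 805 * 0.9 = 724.5, rounded up to a whole number of bits = 725

725 bits


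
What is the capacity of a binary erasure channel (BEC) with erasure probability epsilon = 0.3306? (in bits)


C = 1 - epsilon = 1 - 0.3306 = 0.6694

0.6694 bits


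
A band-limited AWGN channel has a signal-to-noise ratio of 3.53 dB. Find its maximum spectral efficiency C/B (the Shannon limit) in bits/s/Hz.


SNR_linear = 10^(3.53/10) = 2.2542; C/B = log2(1 + SNR_linear) = log2(1 + 2.2542) = 1.7023

1.7023 bits/s/Hz


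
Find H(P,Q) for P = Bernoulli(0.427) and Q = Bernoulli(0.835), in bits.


H(P,Q) = -p*log2(q) - (1-p)*log2(1-q). -0.427*log2(0.835) = 0.111085; -0.573*log2(0.165) = 1.489492. H(P,Q) = 0.111085 + 1.489492 = 1.6006

1.6006 bits


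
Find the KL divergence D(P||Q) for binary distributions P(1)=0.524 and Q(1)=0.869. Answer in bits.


KL = p*log2(p/q) + (1-p)*log2((1-p)/(1-q)) = 0.524*log2(0.524/0.869) + 0.476*log2(0.476/0.131) = 0.5036

0.5036 bits


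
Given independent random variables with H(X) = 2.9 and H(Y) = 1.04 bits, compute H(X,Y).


For independent variables, H(X,Y) = H(X) + H(Y) = 2.9 + 1.04 = 3.94

3.94 bits


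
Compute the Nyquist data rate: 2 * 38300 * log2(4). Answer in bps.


Rate = 2 * B * log2(M) = 2 * 38300 * 2.0 = 153200.0

153200.0 bps


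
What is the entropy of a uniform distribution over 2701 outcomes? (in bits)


H = log2(n) = log2(2701) = 11.3993

11.3993 bits


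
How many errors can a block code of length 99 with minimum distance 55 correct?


Correction capability = floor((d-1)/2) = floor((55-1)/2) = 27

27 errors


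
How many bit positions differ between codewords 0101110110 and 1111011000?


Count differing positions: ^ . ^ . ^ . ^ ^ ^ . = 6 differences

6


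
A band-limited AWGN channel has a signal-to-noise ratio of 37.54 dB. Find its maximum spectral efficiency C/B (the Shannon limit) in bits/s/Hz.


SNR_linear = 10^(37.54/10) = 5675.4461; C/B = log2(1 + SNR_linear) = log2(1 + 5675.4461) = 12.4708

12.4708 bits/s/Hz


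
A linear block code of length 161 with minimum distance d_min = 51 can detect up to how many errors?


Detection capability = d_min - 1 = 51 - 1 = 50

50 errors


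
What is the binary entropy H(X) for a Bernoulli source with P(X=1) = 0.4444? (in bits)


H = -p*log2(p) - (1-p)*log2(1-p). -0.4444*log2(0.4444) = 0.519979; -0.5556*log2(0.5556) = 0.471083. H = 0.519979 + 0.471083 = 0.9911

0.9911 bits


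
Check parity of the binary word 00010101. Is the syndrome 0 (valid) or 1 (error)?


Syndrome = XOR of all bits = 0 XOR 0 XOR 0 XOR 1 XOR 0 XOR 1 XOR 0 XOR 1 = 1

1


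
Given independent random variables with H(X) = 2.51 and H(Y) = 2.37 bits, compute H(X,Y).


For independent variables, H(X,Y) = H(X) + H(Y) = 2.51 + 2.37 = 4.88

4.88 bits


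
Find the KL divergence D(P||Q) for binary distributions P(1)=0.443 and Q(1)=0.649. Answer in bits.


KL = p*log2(p/q) + (1-p)*log2((1-p)/(1-q)) = 0.443*log2(0.443/0.649) + 0.557*log2(0.557/0.351) = 0.127

0.127 bits


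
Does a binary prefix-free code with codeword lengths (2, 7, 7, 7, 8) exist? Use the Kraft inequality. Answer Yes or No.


Kraft sum = sum(2^(-l_i)) = 0.2773, need <= 1. Result: satisfied (a binary prefix-free code with these lengths exists)

Yes


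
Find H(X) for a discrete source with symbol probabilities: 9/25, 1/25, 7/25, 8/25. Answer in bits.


H = -sum(p_i * log2(p_i)). Terms: -(9/25)*log2(9/25) = 0.530615; -(1/25)*log2(1/25) = 0.185754; -(7/25)*log2(7/25) = 0.514220; -(8/25)*log2(8/25) = 0.526034. H = 0.530615 + 0.185754 + 0.514220 + 0.526034 = 1.7566

1.7566 bits


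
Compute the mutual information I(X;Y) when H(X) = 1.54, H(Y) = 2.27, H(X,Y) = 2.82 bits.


I(X;Y) = H(X) + H(Y) - H(X,Y) = 1.54 + 2.27 - 2.82 = 0.99

0.99 bits


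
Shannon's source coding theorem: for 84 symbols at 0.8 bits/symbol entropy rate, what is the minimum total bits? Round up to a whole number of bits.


Minimum bits >= n * H = 84 * 0.8 = 67.2, rounded up to a whole number of bits = 68

68 bits


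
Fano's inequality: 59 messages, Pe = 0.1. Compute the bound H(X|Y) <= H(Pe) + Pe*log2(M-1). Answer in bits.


H(Pe) = -Pe*log2(Pe) - (1-Pe)*log2(1-Pe) = -0.1*log2(0.1) - 0.9*log2(0.9) = 0.332193 + 0.136803 = 0.469. Pe*log2(M-1) = 0.1*log2(58) = 0.585798. Bound = H(Pe) + Pe*log2(M-1) = 0.332193 + 0.136803 + 0.585798 = 1.0548

1.0548 bits


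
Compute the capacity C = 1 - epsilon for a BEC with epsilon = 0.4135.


C = 1 - epsilon = 1 - 0.4135 = 0.5865

0.5865 bits


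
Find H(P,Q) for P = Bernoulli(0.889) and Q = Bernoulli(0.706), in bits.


H(P,Q) = -p*log2(q) - (1-p)*log2(1-q). -0.889*log2(0.706) = 0.446509; -0.111*log2(0.294) = 0.196038. H(P,Q) = 0.446509 + 0.196038 = 0.6425

0.6425 bits


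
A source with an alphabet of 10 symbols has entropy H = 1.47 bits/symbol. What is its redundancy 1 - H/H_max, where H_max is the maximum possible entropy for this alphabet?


H_max = log2(K) = log2(10) = 3.3219 bits/symbol. Redundancy = 1 - H/H_max = 1 - 1.47/3.3219 = 1 - 0.4425 = 0.5575

0.5575


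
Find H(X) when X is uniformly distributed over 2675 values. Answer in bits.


H = log2(n) = log2(2675) = 11.3853

11.3853 bits


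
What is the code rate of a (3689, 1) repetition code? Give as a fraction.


Rate = k/n = 1/3689

1/3689


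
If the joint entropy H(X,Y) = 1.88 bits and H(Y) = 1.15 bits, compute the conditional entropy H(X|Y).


H(X|Y) = H(X,Y) - H(Y) = 1.88 - 1.15 = 0.73

0.73 bits


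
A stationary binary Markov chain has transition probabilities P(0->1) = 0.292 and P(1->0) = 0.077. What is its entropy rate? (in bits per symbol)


Stationary distribution: pi_0 = p10/(p01+p10) = 0.2087, pi_1 = 0.7913. Entropy rate H' = pi_0*H(p01) + pi_1*H(p10) = 0.2087*0.8713 + 0.7913*0.3915 = 0.4916

0.4916 bits/symbol


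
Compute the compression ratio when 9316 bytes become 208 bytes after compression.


Ratio = original / compressed = 9316 / 208 = 44.7885

44.7885


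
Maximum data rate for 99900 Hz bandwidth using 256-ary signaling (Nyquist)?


Rate = 2 * B * log2(M) = 2 * 99900 * 8.0 = 1598400.0

1598400.0 bps


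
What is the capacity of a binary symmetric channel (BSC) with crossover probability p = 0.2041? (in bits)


H(p) = -p*log2(p) - (1-p)*log2(1-p) = -0.2041*log2(0.2041) - 0.7959*log2(0.7959) = 0.467930 + 0.262122 = 0.7301. C = 1 - H(p) = 1 - 0.7301 = 0.2699

0.2699 bits


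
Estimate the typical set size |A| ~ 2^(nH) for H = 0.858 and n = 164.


log2|A_typical| = nH = 164 * 0.858 = 140.712, so |A_typical| ~ 2^140.712 = 2.283e+42

2.283e+42


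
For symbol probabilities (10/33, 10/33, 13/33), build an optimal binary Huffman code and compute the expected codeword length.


Huffman construction (repeatedly merge the two least-probable nodes; each merge adds 1 bit to every symbol beneath it): 10/33 + 10/33 = 20/33; 13/33 + 20/33 = 1. Resulting codeword lengths (in the order the probabilities were given): (2, 2, 1). L_avg = sum(p_i * l_i) = 10/33*2 + 10/33*2 + 13/33*1 = 53/33 = 1.6061

1.6061 bits


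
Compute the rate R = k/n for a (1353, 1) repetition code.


Rate = k/n = 1/1353

1/1353


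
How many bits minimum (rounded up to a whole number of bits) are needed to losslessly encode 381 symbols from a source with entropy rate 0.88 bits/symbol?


Minimum bits >= n * H = 381 * 0.88 = 335.28, rounded up to a whole number of bits = 336

336 bits


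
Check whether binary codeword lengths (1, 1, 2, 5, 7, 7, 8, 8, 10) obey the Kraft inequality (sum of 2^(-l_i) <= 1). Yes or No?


Kraft sum = sum(2^(-l_i)) = 1.3057, need <= 1. Result: violated (a binary prefix-free code with these lengths cannot exist)

No


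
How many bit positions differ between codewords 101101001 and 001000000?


Count differing positions: ^ . . ^ . ^ . . ^ = 4 differences

4


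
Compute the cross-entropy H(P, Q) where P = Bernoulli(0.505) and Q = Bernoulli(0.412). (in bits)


H(P,Q) = -p*log2(q) - (1-p)*log2(1-q). -0.505*log2(0.412) = 0.646038; -0.495*log2(0.588) = 0.379225. H(P,Q) = 0.646038 + 0.379225 = 1.0253

1.0253 bits


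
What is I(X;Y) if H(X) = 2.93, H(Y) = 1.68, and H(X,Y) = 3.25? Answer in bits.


I(X;Y) = H(X) + H(Y) - H(X,Y) = 2.93 + 1.68 - 3.25 = 1.36

1.36 bits


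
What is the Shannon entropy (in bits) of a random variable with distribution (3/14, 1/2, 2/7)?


H = -sum(p_i * log2(p_i)). Terms: -(3/14)*log2(3/14) = 0.476227; -(1/2)*log2(1/2) = 0.500000; -(2/7)*log2(2/7) = 0.516387. H = 0.476227 + 0.500000 + 0.516387 = 1.4926

1.4926 bits
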